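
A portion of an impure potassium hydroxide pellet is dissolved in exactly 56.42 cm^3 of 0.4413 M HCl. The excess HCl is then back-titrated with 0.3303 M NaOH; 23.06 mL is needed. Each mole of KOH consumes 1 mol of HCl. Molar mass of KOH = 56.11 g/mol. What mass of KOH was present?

Total n(HCl) added = 0.4413 x 0.05642 = 0.02490 mol.
n(NaOH) used = 0.3303 x 0.02306 = 0.007617 mol, which equals the excess n(HCl).
So n(HCl) consumed by the sample = 0.02490 - 0.007617 = 0.01728 mol.
n(KOH) = 0.01728 / 1 = 0.01728 mol.
mass = 0.01728 mol x 56.11 g/mol = 0.970 g.

0.970 g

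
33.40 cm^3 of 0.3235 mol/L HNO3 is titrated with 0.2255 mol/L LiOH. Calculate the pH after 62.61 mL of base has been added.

n(acid) = 0.3235 x 0.03340 = 0.01080 mol; n(LiOH) added = 0.2255 x 0.06261 = 0.01412 mol.
Base is in excess by 0.01412 - 0.01080 = 0.003314 mol in a total volume of 0.09601 L.
[OH^-] = 0.003314/0.09601 = 0.03451 M, so pOH = 1.46 and pH = 14.00 - 1.46 = 12.54.

12.54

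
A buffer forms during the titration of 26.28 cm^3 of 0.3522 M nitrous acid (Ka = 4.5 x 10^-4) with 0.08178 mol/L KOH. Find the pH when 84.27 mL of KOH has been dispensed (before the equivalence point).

3.81

Initial n(HNO2) = 0.3522 x 0.02628 = 0.009256 mol.
n(KOH) added = 0.08178 x 0.08427 = 0.006892 mol, converting that many moles of HNO2 to NO2-.
Remaining n(HNO2) = 0.002364 mol; n(NO2-) = 0.006892 mol.
By Henderson-Hasselbalch, pH = pKa + log([A^-]/[HA]) = 3.35 + log(0.006892/0.002364) = 3.35 + (+0.46) = 3.81.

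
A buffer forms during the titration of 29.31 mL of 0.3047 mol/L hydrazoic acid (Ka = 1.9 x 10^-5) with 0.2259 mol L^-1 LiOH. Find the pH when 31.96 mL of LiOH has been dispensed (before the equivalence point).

5.35

Initial n(HN3) = 0.3047 x 0.02931 = 0.008931 mol.
n(LiOH) added = 0.2259 x 0.03196 = 0.007220 mol, converting that many moles of HN3 to N3-.
Remaining n(HN3) = 0.001711 mol; n(N3-) = 0.007220 mol.
By Henderson-Hasselbalch, pH = pKa + log([A^-]/[HA]) = 4.72 + log(0.007220/0.001711) = 4.72 + (+0.63) = 5.35.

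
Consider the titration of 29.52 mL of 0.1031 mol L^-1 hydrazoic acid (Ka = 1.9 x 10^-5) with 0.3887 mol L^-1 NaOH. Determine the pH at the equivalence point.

n(HN3) = 0.1031 x 0.02952 = 0.003044 mol; V(NaOH) at equivalence = 0.003044/0.3887 = 0.007830 L.
At equivalence all the acid is converted to N3-; total volume = 0.02952 + 0.007830 = 0.03735 L, so [N3-] = 0.003044/0.03735 = 0.08149 M.
Kb = Kw/Ka = 1.0e-14 / 1.9 x 10^-5 = 5.26e-10.
[OH^-] = sqrt(Kb x [N3-]) = sqrt(5.26e-10 x 0.08149) = 6.55e-6 M.
pOH = 5.18, so pH = 14.00 - 5.18 = 8.82.

8.82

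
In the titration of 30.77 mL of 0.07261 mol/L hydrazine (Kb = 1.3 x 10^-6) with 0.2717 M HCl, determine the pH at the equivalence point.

4.68

n(N2H4) = 0.07261 x 0.03077 = 0.002234 mol; V(HCl) at equivalence = 0.002234/0.2717 = 0.008223 L.
At equivalence the base is fully converted to N2H5+; total volume = 0.03899 L, so [N2H5+] = 0.002234/0.03899 = 0.05730 M.
Ka(N2H5+) = Kw/Kb = 1.0e-14 / 1.3 x 10^-6 = 7.69e-9.
[H^+] = sqrt(Ka x [N2H5+]) = sqrt(7.69e-9 x 0.05730) = 2.10e-5 M.
pH = -log(2.10e-5) = 4.68.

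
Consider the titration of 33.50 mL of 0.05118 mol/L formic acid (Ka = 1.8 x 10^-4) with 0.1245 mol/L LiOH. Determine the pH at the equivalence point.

n(HCOOH) = 0.05118 x 0.03350 = 0.001715 mol; V(LiOH) at equivalence = 0.001715/0.1245 = 0.01377 L.
At equivalence all the acid is converted to HCOO-; total volume = 0.03350 + 0.01377 = 0.04727 L, so [HCOO-] = 0.001715/0.04727 = 0.03627 M.
Kb = Kw/Ka = 1.0e-14 / 1.8 x 10^-4 = 5.56e-11.
[OH^-] = sqrt(Kb x [HCOO-]) = sqrt(5.56e-11 x 0.03627) = 1.42e-6 M.
pOH = 5.85, so pH = 14.00 - 5.85 = 8.15.

8.15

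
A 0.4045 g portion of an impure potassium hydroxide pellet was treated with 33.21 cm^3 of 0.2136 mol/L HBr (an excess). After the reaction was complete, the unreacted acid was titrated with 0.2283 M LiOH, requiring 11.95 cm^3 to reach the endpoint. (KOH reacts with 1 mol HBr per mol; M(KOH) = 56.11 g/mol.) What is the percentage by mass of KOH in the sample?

Total n(HBr) added = 0.2136 x 0.03321 = 0.007094 mol.
n(LiOH) used = 0.2283 x 0.01195 = 0.002728 mol, which equals the excess n(HBr).
So n(HBr) consumed by the sample = 0.007094 - 0.002728 = 0.004365 mol.
n(KOH) = 0.004365 / 1 = 0.004365 mol.
mass KOH = 0.004365 x 56.11 = 0.2449 g, so %KOH = 0.2449/0.4045 x 100 = 60.6%.

60.6%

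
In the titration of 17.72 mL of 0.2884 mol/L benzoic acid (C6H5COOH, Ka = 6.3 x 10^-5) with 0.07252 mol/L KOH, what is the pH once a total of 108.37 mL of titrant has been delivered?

12.34

n(acid) = 0.2884 x 0.01772 = 0.005110 mol; n(KOH) added = 0.07252 x 0.1084 = 0.007859 mol.
Base is in excess by 0.007859 - 0.005110 = 0.002749 mol in a total volume of 0.1261 L.
[OH^-] = 0.002749/0.1261 = 0.02180 M, so pOH = 1.66 and pH = 14.00 - 1.66 = 12.34.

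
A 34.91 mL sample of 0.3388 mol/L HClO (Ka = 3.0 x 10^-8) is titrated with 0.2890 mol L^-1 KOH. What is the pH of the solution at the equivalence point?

n(HClO) = 0.3388 x 0.03491 = 0.01183 mol; V(KOH) at equivalence = 0.01183/0.2890 = 0.04093 L.
At equivalence all the acid is converted to ClO-; total volume = 0.03491 + 0.04093 = 0.07584 L, so [ClO-] = 0.01183/0.07584 = 0.1560 M.
Kb = Kw/Ka = 1.0e-14 / 3.0 x 10^-8 = 3.33e-7.
[OH^-] = sqrt(Kb x [ClO-]) = sqrt(3.33e-7 x 0.1560) = 0.000228 M.
pOH = 3.64, so pH = 14.00 - 3.64 = 10.36.

10.36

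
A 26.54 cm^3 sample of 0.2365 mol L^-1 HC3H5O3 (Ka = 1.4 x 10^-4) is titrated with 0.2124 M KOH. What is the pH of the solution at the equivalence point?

8.45

n(HC3H5O3) = 0.2365 x 0.02654 = 0.006277 mol; V(KOH) at equivalence = 0.006277/0.2124 = 0.02955 L.
At equivalence all the acid is converted to C3H5O3-; total volume = 0.02654 + 0.02955 = 0.05609 L, so [C3H5O3-] = 0.006277/0.05609 = 0.1119 M.
Kb = Kw/Ka = 1.0e-14 / 1.4 x 10^-4 = 7.14e-11.
[OH^-] = sqrt(Kb x [C3H5O3-]) = sqrt(7.14e-11 x 0.1119) = 2.83e-6 M.
pOH = 5.55, so pH = 14.00 - 5.55 = 8.45.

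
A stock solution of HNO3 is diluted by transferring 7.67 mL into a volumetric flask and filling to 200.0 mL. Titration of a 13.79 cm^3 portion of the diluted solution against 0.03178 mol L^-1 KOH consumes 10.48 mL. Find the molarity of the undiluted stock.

n(KOH) = 0.03178 x 0.01048 = 0.0003331 mol.
n(HNO3) in the aliquot = 0.0003331 mol.
[diluted HNO3] = 0.0003331 / 0.01379 = 0.02415 M.
Dilution factor = 200.0/7.670 = 26.08, so [stock] = 0.02415 x 26.08 = 0.630 M.

0.630 M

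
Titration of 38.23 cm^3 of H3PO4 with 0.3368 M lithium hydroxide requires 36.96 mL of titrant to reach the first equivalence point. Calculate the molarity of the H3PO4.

0.326 M

n(LiOH) = 0.3368 x 0.03696 = 0.01245 mol.
At the first equivalence point, 1 mol OH^- react per mol H3PO4, so n(H3PO4) = 0.01245 / 1 = 0.01245 mol.
[H3PO4] = 0.01245 / 0.03823 L = 0.326 M.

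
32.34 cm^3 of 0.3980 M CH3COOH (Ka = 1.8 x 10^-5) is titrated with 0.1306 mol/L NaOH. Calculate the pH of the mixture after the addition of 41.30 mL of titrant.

Initial n(CH3COOH) = 0.3980 x 0.03234 = 0.01287 mol.
n(NaOH) added = 0.1306 x 0.04130 = 0.005394 mol, converting that many moles of CH3COOH to CH3COO-.
Remaining n(CH3COOH) = 0.007478 mol; n(CH3COO-) = 0.005394 mol.
By Henderson-Hasselbalch, pH = pKa + log([A^-]/[HA]) = 4.74 + log(0.005394/0.007478) = 4.74 + (-0.14) = 4.60.

4.60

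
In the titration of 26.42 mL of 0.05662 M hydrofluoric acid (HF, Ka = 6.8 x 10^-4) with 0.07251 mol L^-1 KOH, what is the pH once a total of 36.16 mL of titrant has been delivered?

12.26

n(acid) = 0.05662 x 0.02642 = 0.001496 mol; n(KOH) added = 0.07251 x 0.03616 = 0.002622 mol.
Base is in excess by 0.002622 - 0.001496 = 0.001126 mol in a total volume of 0.06258 L.
[OH^-] = 0.001126/0.06258 = 0.01799 M, so pOH = 1.74 and pH = 14.00 - 1.74 = 12.26.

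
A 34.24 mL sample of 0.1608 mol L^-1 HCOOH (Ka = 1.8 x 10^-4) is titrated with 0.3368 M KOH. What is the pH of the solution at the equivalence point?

8.39

n(HCOOH) = 0.1608 x 0.03424 = 0.005506 mol; V(KOH) at equivalence = 0.005506/0.3368 = 0.01635 L.
At equivalence all the acid is converted to HCOO-; total volume = 0.03424 + 0.01635 = 0.05059 L, so [HCOO-] = 0.005506/0.05059 = 0.1088 M.
Kb = Kw/Ka = 1.0e-14 / 1.8 x 10^-4 = 5.56e-11.
[OH^-] = sqrt(Kb x [HCOO-]) = sqrt(5.56e-11 x 0.1088) = 2.46e-6 M.
pOH = 5.61, so pH = 14.00 - 5.61 = 8.39.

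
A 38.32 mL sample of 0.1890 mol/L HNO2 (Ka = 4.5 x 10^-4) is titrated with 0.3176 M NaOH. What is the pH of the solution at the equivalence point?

8.21

n(HNO2) = 0.1890 x 0.03832 = 0.007242 mol; V(NaOH) at equivalence = 0.007242/0.3176 = 0.02280 L.
At equivalence all the acid is converted to NO2-; total volume = 0.03832 + 0.02280 = 0.06112 L, so [NO2-] = 0.007242/0.06112 = 0.1185 M.
Kb = Kw/Ka = 1.0e-14 / 4.5 x 10^-4 = 2.22e-11.
[OH^-] = sqrt(Kb x [NO2-]) = sqrt(2.22e-11 x 0.1185) = 1.62e-6 M.
pOH = 5.79, so pH = 14.00 - 5.79 = 8.21.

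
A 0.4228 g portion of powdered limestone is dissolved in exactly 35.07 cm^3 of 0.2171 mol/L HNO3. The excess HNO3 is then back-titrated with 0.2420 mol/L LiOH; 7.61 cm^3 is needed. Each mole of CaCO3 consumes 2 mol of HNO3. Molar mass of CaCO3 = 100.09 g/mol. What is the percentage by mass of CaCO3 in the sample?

68.3%

Total n(HNO3) added = 0.2171 x 0.03507 = 0.007614 mol.
n(LiOH) used = 0.2420 x 0.007610 = 0.001842 mol, which equals the excess n(HNO3).
So n(HNO3) consumed by the sample = 0.007614 - 0.001842 = 0.005772 mol.
n(CaCO3) = 0.005772 / 2 = 0.002886 mol.
mass CaCO3 = 0.002886 x 100.09 = 0.2889 g, so %CaCO3 = 0.2889/0.4228 x 100 = 68.3%.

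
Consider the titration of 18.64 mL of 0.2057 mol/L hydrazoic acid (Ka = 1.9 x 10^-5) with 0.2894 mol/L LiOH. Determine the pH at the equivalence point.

n(HN3) = 0.2057 x 0.01864 = 0.003834 mol; V(LiOH) at equivalence = 0.003834/0.2894 = 0.01325 L.
At equivalence all the acid is converted to N3-; total volume = 0.01864 + 0.01325 = 0.03189 L, so [N3-] = 0.003834/0.03189 = 0.1202 M.
Kb = Kw/Ka = 1.0e-14 / 1.9 x 10^-5 = 5.26e-10.
[OH^-] = sqrt(Kb x [N3-]) = sqrt(5.26e-10 x 0.1202) = 7.96e-6 M.
pOH = 5.10, so pH = 14.00 - 5.10 = 8.90.

8.90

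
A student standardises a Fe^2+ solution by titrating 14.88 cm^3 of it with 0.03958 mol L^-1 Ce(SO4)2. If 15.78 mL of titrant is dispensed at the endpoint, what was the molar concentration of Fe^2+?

n(Ce(SO4)2) = 0.03958 x 0.01578 = 0.0006246 mol.
From the balanced equation, 1 mol Ce(SO4)2 reacts with 1 mol Fe^2+, so n(Fe^2+) = 0.0006246 x 1/1 = 0.0006246 mol.
[Fe^2+] = 0.0006246 / 0.01488 L = 0.0420 M.

0.0420 M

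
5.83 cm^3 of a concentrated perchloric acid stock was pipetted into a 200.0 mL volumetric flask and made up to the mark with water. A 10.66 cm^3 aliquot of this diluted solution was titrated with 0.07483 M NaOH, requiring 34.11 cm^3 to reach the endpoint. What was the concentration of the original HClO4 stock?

n(NaOH) = 0.07483 x 0.03411 = 0.002552 mol.
n(HClO4) in the aliquot = 0.002552 mol.
[diluted HClO4] = 0.002552 / 0.01066 = 0.2394 M.
Dilution factor = 200.0/5.830 = 34.31, so [stock] = 0.2394 x 34.31 = 8.21 M.

8.21 M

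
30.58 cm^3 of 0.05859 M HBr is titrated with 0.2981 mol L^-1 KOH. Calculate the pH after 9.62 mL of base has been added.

12.43

n(acid) = 0.05859 x 0.03058 = 0.001792 mol; n(KOH) added = 0.2981 x 0.009620 = 0.002868 mol.
Base is in excess by 0.002868 - 0.001792 = 0.001076 mol in a total volume of 0.04020 L.
[OH^-] = 0.001076/0.04020 = 0.02677 M, so pOH = 1.57 and pH = 14.00 - 1.57 = 12.43.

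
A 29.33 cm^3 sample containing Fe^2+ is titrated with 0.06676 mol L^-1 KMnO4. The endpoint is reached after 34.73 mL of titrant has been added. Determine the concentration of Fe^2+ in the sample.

0.395 M

n(KMnO4) = 0.06676 x 0.03473 = 0.002319 mol.
From the balanced equation, 1 mol KMnO4 reacts with 5 mol Fe^2+, so n(Fe^2+) = 0.002319 x 5/1 = 0.01159 mol.
[Fe^2+] = 0.01159 / 0.02933 L = 0.395 M.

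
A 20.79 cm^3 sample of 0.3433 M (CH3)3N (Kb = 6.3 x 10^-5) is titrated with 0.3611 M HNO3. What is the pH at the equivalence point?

n((CH3)3N) = 0.3433 x 0.02079 = 0.007137 mol; V(HNO3) at equivalence = 0.007137/0.3611 = 0.01977 L.
At equivalence the base is fully converted to (CH3)3NH+; total volume = 0.04056 L, so [(CH3)3NH+] = 0.007137/0.04056 = 0.1760 M.
Ka((CH3)3NH+) = Kw/Kb = 1.0e-14 / 6.3 x 10^-5 = 1.59e-10.
[H^+] = sqrt(Ka x [(CH3)3NH+]) = sqrt(1.59e-10 x 0.1760) = 5.29e-6 M.
pH = -log(5.29e-6) = 5.28.

5.28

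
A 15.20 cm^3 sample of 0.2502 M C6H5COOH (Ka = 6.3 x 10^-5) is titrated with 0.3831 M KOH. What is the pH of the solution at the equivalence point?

8.69

n(C6H5COOH) = 0.2502 x 0.01520 = 0.003803 mol; V(KOH) at equivalence = 0.003803/0.3831 = 0.009927 L.
At equivalence all the acid is converted to C6H5COO-; total volume = 0.01520 + 0.009927 = 0.02513 L, so [C6H5COO-] = 0.003803/0.02513 = 0.1514 M.
Kb = Kw/Ka = 1.0e-14 / 6.3 x 10^-5 = 1.59e-10.
[OH^-] = sqrt(Kb x [C6H5COO-]) = sqrt(1.59e-10 x 0.1514) = 4.90e-6 M.
pOH = 5.31, so pH = 14.00 - 5.31 = 8.69.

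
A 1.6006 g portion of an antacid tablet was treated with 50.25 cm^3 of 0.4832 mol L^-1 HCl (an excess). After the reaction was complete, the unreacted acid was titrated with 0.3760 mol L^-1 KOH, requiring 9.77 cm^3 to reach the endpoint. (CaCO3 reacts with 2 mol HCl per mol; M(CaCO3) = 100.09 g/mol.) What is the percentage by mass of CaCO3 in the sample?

Total n(HCl) added = 0.4832 x 0.05025 = 0.02428 mol.
n(KOH) used = 0.3760 x 0.009770 = 0.003674 mol, which equals the excess n(HCl).
So n(HCl) consumed by the sample = 0.02428 - 0.003674 = 0.02061 mol.
n(CaCO3) = 0.02061 / 2 = 0.01030 mol.
mass CaCO3 = 0.01030 x 100.09 = 1.031 g, so %CaCO3 = 1.031/1.6006 x 100 = 64.4%.

64.4%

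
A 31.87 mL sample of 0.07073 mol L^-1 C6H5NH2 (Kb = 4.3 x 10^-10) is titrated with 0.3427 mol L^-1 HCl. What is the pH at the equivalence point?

n(C6H5NH2) = 0.07073 x 0.03187 = 0.002254 mol; V(HCl) at equivalence = 0.002254/0.3427 = 0.006578 L.
At equivalence the base is fully converted to C6H5NH3+; total volume = 0.03845 L, so [C6H5NH3+] = 0.002254/0.03845 = 0.05863 M.
Ka(C6H5NH3+) = Kw/Kb = 1.0e-14 / 4.3 x 10^-10 = 2.33e-5.
[H^+] = sqrt(Ka x [C6H5NH3+]) = sqrt(2.33e-5 x 0.05863) = 0.00117 M.
pH = -log(0.00117) = 2.93.

2.93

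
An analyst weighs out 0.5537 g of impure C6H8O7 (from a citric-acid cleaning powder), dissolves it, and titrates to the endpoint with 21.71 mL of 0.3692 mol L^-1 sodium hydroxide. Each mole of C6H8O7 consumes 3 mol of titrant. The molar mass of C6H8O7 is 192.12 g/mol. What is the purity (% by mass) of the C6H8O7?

n(NaOH) = 0.3692 x 0.02171 = 0.008015 mol.
n(C6H8O7) = 0.008015 / 3 = 0.002672 mol.
mass of C6H8O7 = 0.002672 x 192.12 = 0.5133 g.
% purity = 0.5133 / 0.5537 x 100 = 92.7%.

92.7%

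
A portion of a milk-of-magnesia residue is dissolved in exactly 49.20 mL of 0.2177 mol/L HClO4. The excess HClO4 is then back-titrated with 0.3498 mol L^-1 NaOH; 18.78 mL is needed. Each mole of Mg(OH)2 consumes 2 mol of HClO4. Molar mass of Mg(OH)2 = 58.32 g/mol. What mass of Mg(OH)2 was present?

Total n(HClO4) added = 0.2177 x 0.04920 = 0.01071 mol.
n(NaOH) used = 0.3498 x 0.01878 = 0.006569 mol, which equals the excess n(HClO4).
So n(HClO4) consumed by the sample = 0.01071 - 0.006569 = 0.004142 mol.
n(Mg(OH)2) = 0.004142 / 2 = 0.002071 mol.
mass = 0.002071 mol x 58.32 g/mol = 0.121 g.

0.121 g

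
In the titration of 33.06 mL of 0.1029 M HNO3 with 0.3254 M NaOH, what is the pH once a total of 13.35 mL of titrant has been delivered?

n(acid) = 0.1029 x 0.03306 = 0.003402 mol; n(NaOH) added = 0.3254 x 0.01335 = 0.004344 mol.
Base is in excess by 0.004344 - 0.003402 = 0.0009422 mol in a total volume of 0.04641 L.
[OH^-] = 0.0009422/0.04641 = 0.02030 M, so pOH = 1.69 and pH = 14.00 - 1.69 = 12.31.

12.31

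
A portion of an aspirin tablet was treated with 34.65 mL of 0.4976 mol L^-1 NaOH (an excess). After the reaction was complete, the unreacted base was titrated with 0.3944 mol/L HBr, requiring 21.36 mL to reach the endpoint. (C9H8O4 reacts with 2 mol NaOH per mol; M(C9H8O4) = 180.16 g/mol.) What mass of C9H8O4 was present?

Total n(NaOH) added = 0.4976 x 0.03465 = 0.01724 mol.
n(HBr) used = 0.3944 x 0.02136 = 0.008424 mol, which equals the excess n(NaOH).
So n(NaOH) consumed by the sample = 0.01724 - 0.008424 = 0.008817 mol.
n(C9H8O4) = 0.008817 / 2 = 0.004409 mol.
mass = 0.004409 mol x 180.16 g/mol = 0.794 g.

0.794 g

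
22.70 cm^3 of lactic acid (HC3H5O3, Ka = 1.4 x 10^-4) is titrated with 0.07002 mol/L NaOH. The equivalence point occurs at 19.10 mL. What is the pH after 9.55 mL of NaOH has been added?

3.85

9.55 mL is exactly half the equivalence volume (19.10/2), i.e. the half-equivalence point.
There, n(HA) = n(A^-), so pH = pKa = -log(1.4 x 10^-4) = 3.85.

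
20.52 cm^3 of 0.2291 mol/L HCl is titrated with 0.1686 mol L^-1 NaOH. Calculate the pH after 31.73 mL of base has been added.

n(acid) = 0.2291 x 0.02052 = 0.004701 mol; n(NaOH) added = 0.1686 x 0.03173 = 0.005350 mol.
Base is in excess by 0.005350 - 0.004701 = 0.0006485 mol in a total volume of 0.05225 L.
[OH^-] = 0.0006485/0.05225 = 0.01241 M, so pOH = 1.91 and pH = 14.00 - 1.91 = 12.09.

12.09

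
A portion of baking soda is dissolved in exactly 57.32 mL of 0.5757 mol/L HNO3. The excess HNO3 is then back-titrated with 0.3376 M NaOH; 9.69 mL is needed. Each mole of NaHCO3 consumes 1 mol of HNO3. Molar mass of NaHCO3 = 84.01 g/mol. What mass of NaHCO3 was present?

2.50 g

Total n(HNO3) added = 0.5757 x 0.05732 = 0.03300 mol.
n(NaOH) used = 0.3376 x 0.009690 = 0.003271 mol, which equals the excess n(HNO3).
So n(HNO3) consumed by the sample = 0.03300 - 0.003271 = 0.02973 mol.
n(NaHCO3) = 0.02973 / 1 = 0.02973 mol.
mass = 0.02973 mol x 84.01 g/mol = 2.50 g.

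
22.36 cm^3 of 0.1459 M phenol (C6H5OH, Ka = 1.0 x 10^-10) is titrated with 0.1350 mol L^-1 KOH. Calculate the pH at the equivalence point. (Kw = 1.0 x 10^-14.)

11.42

n(C6H5OH) = 0.1459 x 0.02236 = 0.003262 mol; V(KOH) at equivalence = 0.003262/0.1350 = 0.02417 L.
At equivalence all the acid is converted to C6H5O-; total volume = 0.02236 + 0.02417 = 0.04653 L, so [C6H5O-] = 0.003262/0.04653 = 0.07012 M.
Kb = Kw/Ka = 1.0e-14 / 1.0 x 10^-10 = 0.000100.
[OH^-] = sqrt(Kb x [C6H5O-]) = sqrt(0.000100 x 0.07012) = 0.00265 M.
pOH = 2.58, so pH = 14.00 - 2.58 = 11.42.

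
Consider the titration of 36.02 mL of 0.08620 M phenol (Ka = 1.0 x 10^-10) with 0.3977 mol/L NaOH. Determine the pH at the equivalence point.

n(C6H5OH) = 0.08620 x 0.03602 = 0.003105 mol; V(NaOH) at equivalence = 0.003105/0.3977 = 0.007807 L.
At equivalence all the acid is converted to C6H5O-; total volume = 0.03602 + 0.007807 = 0.04383 L, so [C6H5O-] = 0.003105/0.04383 = 0.07084 M.
Kb = Kw/Ka = 1.0e-14 / 1.0 x 10^-10 = 0.000100.
[OH^-] = sqrt(Kb x [C6H5O-]) = sqrt(0.000100 x 0.07084) = 0.00266 M.
pOH = 2.57, so pH = 14.00 - 2.57 = 11.43.

11.43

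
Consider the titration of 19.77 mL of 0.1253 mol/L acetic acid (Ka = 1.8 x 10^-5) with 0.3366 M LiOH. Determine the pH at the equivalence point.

n(CH3COOH) = 0.1253 x 0.01977 = 0.002477 mol; V(LiOH) at equivalence = 0.002477/0.3366 = 0.007359 L.
At equivalence all the acid is converted to CH3COO-; total volume = 0.01977 + 0.007359 = 0.02713 L, so [CH3COO-] = 0.002477/0.02713 = 0.09131 M.
Kb = Kw/Ka = 1.0e-14 / 1.8 x 10^-5 = 5.56e-10.
[OH^-] = sqrt(Kb x [CH3COO-]) = sqrt(5.56e-10 x 0.09131) = 7.12e-6 M.
pOH = 5.15, so pH = 14.00 - 5.15 = 8.85.

8.85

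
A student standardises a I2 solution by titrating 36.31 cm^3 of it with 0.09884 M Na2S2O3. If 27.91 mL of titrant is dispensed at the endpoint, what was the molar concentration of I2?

n(Na2S2O3) = 0.09884 x 0.02791 = 0.002759 mol.
From the balanced equation, 2 mol Na2S2O3 reacts with 1 mol I2, so n(I2) = 0.002759 x 1/2 = 0.001379 mol.
[I2] = 0.001379 / 0.03631 L = 0.0380 M.

0.0380 M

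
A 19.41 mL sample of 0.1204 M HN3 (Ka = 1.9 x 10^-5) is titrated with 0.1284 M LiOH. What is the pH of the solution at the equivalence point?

8.76

n(HN3) = 0.1204 x 0.01941 = 0.002337 mol; V(LiOH) at equivalence = 0.002337/0.1284 = 0.01820 L.
At equivalence all the acid is converted to N3-; total volume = 0.01941 + 0.01820 = 0.03761 L, so [N3-] = 0.002337/0.03761 = 0.06214 M.
Kb = Kw/Ka = 1.0e-14 / 1.9 x 10^-5 = 5.26e-10.
[OH^-] = sqrt(Kb x [N3-]) = sqrt(5.26e-10 x 0.06214) = 5.72e-6 M.
pOH = 5.24, so pH = 14.00 - 5.24 = 8.76.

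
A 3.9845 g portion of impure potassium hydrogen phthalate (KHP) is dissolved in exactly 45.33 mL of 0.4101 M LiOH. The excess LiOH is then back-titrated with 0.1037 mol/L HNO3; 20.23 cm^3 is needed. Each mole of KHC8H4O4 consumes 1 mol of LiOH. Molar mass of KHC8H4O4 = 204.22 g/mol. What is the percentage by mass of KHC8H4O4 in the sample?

Total n(LiOH) added = 0.4101 x 0.04533 = 0.01859 mol.
n(HNO3) used = 0.1037 x 0.02023 = 0.002098 mol, which equals the excess n(LiOH).
So n(LiOH) consumed by the sample = 0.01859 - 0.002098 = 0.01649 mol.
n(KHC8H4O4) = 0.01649 / 1 = 0.01649 mol.
mass KHC8H4O4 = 0.01649 x 204.22 = 3.368 g, so %KHC8H4O4 = 3.368/3.9845 x 100 = 84.5%.

84.5%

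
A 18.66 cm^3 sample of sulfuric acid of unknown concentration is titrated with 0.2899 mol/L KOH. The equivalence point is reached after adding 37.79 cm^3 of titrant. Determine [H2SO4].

n(KOH) delivered = 0.2899 x 0.03779 = 0.01096 mol.
The reaction is 1 H2SO4 + 2 KOH, so n(H2SO4) = 0.01096 x 1/2 = 0.005478 mol.
[H2SO4] = 0.005478 mol / 0.01866 L = 0.294 M.

0.294 M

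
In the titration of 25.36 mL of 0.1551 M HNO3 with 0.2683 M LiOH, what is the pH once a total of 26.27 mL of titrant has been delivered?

n(acid) = 0.1551 x 0.02536 = 0.003933 mol; n(LiOH) added = 0.2683 x 0.02627 = 0.007048 mol.
Base is in excess by 0.007048 - 0.003933 = 0.003115 mol in a total volume of 0.05163 L.
[OH^-] = 0.003115/0.05163 = 0.06033 M, so pOH = 1.22 and pH = 14.00 - 1.22 = 12.78.

12.78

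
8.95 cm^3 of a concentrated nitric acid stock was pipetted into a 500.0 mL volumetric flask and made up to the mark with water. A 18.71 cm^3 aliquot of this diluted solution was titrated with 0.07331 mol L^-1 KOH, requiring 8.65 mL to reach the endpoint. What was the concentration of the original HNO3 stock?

n(KOH) = 0.07331 x 0.008650 = 0.0006341 mol.
n(HNO3) in the aliquot = 0.0006341 mol.
[diluted HNO3] = 0.0006341 / 0.01871 = 0.03389 M.
Dilution factor = 500.0/8.950 = 55.87, so [stock] = 0.03389 x 55.87 = 1.89 M.

1.89 M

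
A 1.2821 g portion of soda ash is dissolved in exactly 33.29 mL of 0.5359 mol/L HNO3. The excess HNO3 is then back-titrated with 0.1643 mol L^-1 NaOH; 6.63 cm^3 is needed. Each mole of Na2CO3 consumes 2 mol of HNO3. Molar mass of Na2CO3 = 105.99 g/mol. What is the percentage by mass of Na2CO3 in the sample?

Total n(HNO3) added = 0.5359 x 0.03329 = 0.01784 mol.
n(NaOH) used = 0.1643 x 0.006630 = 0.001089 mol, which equals the excess n(HNO3).
So n(HNO3) consumed by the sample = 0.01784 - 0.001089 = 0.01675 mol.
n(Na2CO3) = 0.01675 / 2 = 0.008375 mol.
mass Na2CO3 = 0.008375 x 105.99 = 0.8877 g, so %Na2CO3 = 0.8877/1.2821 x 100 = 69.2%.

69.2%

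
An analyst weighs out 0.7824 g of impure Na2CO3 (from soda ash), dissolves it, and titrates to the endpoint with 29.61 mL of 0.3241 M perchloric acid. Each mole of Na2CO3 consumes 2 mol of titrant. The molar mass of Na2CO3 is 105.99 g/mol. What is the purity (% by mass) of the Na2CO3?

n(HClO4) = 0.3241 x 0.02961 = 0.009597 mol.
n(Na2CO3) = 0.009597 / 2 = 0.004798 mol.
mass of Na2CO3 = 0.004798 x 105.99 = 0.5086 g.
% purity = 0.5086 / 0.7824 x 100 = 65.0%.

65.0%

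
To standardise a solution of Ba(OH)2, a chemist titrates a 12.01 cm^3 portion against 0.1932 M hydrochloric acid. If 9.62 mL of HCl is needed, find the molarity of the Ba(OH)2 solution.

n(HCl) delivered = 0.1932 x 0.009620 = 0.001859 mol.
The reaction is 1 Ba(OH)2 + 2 HCl, so n(Ba(OH)2) = 0.001859 x 1/2 = 0.0009293 mol.
[Ba(OH)2] = 0.0009293 mol / 0.01201 L = 0.0774 M.

0.0774 M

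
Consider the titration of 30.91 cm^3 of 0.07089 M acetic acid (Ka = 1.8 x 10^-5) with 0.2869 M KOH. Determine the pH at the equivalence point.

n(CH3COOH) = 0.07089 x 0.03091 = 0.002191 mol; V(KOH) at equivalence = 0.002191/0.2869 = 0.007638 L.
At equivalence all the acid is converted to CH3COO-; total volume = 0.03091 + 0.007638 = 0.03855 L, so [CH3COO-] = 0.002191/0.03855 = 0.05684 M.
Kb = Kw/Ka = 1.0e-14 / 1.8 x 10^-5 = 5.56e-10.
[OH^-] = sqrt(Kb x [CH3COO-]) = sqrt(5.56e-10 x 0.05684) = 5.62e-6 M.
pOH = 5.25, so pH = 14.00 - 5.25 = 8.75.

8.75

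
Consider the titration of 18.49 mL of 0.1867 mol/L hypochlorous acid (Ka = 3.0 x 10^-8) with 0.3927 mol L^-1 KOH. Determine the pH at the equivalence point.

10.31

n(HClO) = 0.1867 x 0.01849 = 0.003452 mol; V(KOH) at equivalence = 0.003452/0.3927 = 0.008791 L.
At equivalence all the acid is converted to ClO-; total volume = 0.01849 + 0.008791 = 0.02728 L, so [ClO-] = 0.003452/0.02728 = 0.1265 M.
Kb = Kw/Ka = 1.0e-14 / 3.0 x 10^-8 = 3.33e-7.
[OH^-] = sqrt(Kb x [ClO-]) = sqrt(3.33e-7 x 0.1265) = 0.000205 M.
pOH = 3.69, so pH = 14.00 - 3.69 = 10.31.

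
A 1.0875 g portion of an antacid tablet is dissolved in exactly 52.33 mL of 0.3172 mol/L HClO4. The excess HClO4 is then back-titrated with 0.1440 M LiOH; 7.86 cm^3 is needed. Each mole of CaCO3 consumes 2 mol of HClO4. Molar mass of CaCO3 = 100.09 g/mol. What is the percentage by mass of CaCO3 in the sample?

Total n(HClO4) added = 0.3172 x 0.05233 = 0.01660 mol.
n(LiOH) used = 0.1440 x 0.007860 = 0.001132 mol, which equals the excess n(HClO4).
So n(HClO4) consumed by the sample = 0.01660 - 0.001132 = 0.01547 mol.
n(CaCO3) = 0.01547 / 2 = 0.007734 mol.
mass CaCO3 = 0.007734 x 100.09 = 0.7741 g, so %CaCO3 = 0.7741/1.0875 x 100 = 71.2%.

71.2%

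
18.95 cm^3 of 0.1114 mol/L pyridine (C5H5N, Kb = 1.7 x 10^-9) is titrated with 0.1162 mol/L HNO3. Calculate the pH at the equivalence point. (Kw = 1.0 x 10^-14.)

n(C5H5N) = 0.1114 x 0.01895 = 0.002111 mol; V(HNO3) at equivalence = 0.002111/0.1162 = 0.01817 L.
At equivalence the base is fully converted to C5H5NH+; total volume = 0.03712 L, so [C5H5NH+] = 0.002111/0.03712 = 0.05687 M.
Ka(C5H5NH+) = Kw/Kb = 1.0e-14 / 1.7 x 10^-9 = 5.88e-6.
[H^+] = sqrt(Ka x [C5H5NH+]) = sqrt(5.88e-6 x 0.05687) = 0.000578 M.
pH = -log(0.000578) = 3.24.

3.24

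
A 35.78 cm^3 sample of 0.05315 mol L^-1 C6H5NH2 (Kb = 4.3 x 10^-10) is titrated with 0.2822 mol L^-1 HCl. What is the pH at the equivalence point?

n(C6H5NH2) = 0.05315 x 0.03578 = 0.001902 mol; V(HCl) at equivalence = 0.001902/0.2822 = 0.006739 L.
At equivalence the base is fully converted to C6H5NH3+; total volume = 0.04252 L, so [C6H5NH3+] = 0.001902/0.04252 = 0.04473 M.
Ka(C6H5NH3+) = Kw/Kb = 1.0e-14 / 4.3 x 10^-10 = 2.33e-5.
[H^+] = sqrt(Ka x [C6H5NH3+]) = sqrt(2.33e-5 x 0.04473) = 0.00102 M.
pH = -log(0.00102) = 2.99.

2.99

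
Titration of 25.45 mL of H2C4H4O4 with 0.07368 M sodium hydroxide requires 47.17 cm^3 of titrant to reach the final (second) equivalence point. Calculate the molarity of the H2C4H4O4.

n(NaOH) = 0.07368 x 0.04717 = 0.003475 mol.
At the final (second) equivalence point, 2 mol OH^- react per mol H2C4H4O4, so n(H2C4H4O4) = 0.003475 / 2 = 0.001738 mol.
[H2C4H4O4] = 0.001738 / 0.02545 L = 0.0683 M.

0.0683 M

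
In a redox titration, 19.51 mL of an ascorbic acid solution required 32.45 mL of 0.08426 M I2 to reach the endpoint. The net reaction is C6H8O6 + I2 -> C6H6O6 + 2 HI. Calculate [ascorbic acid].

n(I2) = 0.08426 x 0.03245 = 0.002734 mol.
From the balanced equation, 1 mol I2 reacts with 1 mol ascorbic acid, so n(ascorbic acid) = 0.002734 x 1/1 = 0.002734 mol.
[ascorbic acid] = 0.002734 / 0.01951 L = 0.140 M.

0.140 M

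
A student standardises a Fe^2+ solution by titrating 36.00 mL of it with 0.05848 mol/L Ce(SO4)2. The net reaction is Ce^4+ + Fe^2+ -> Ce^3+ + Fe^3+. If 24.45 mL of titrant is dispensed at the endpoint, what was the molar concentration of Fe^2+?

0.0397 M

n(Ce(SO4)2) = 0.05848 x 0.02445 = 0.001430 mol.
From the balanced equation, 1 mol Ce(SO4)2 reacts with 1 mol Fe^2+, so n(Fe^2+) = 0.001430 x 1/1 = 0.001430 mol.
[Fe^2+] = 0.001430 / 0.03600 L = 0.0397 M.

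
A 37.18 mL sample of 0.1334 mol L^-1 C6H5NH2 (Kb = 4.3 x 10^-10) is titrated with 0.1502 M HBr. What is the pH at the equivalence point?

n(C6H5NH2) = 0.1334 x 0.03718 = 0.004960 mol; V(HBr) at equivalence = 0.004960/0.1502 = 0.03302 L.
At equivalence the base is fully converted to C6H5NH3+; total volume = 0.07020 L, so [C6H5NH3+] = 0.004960/0.07020 = 0.07065 M.
Ka(C6H5NH3+) = Kw/Kb = 1.0e-14 / 4.3 x 10^-10 = 2.33e-5.
[H^+] = sqrt(Ka x [C6H5NH3+]) = sqrt(2.33e-5 x 0.07065) = 0.00128 M.
pH = -log(0.00128) = 2.89.

2.89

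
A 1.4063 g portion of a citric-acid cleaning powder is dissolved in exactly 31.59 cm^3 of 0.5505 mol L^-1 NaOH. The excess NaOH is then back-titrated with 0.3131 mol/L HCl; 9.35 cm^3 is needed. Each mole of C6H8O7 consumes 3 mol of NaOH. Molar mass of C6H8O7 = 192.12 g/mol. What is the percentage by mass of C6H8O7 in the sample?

Total n(NaOH) added = 0.5505 x 0.03159 = 0.01739 mol.
n(HCl) used = 0.3131 x 0.009350 = 0.002927 mol, which equals the excess n(NaOH).
So n(NaOH) consumed by the sample = 0.01739 - 0.002927 = 0.01446 mol.
n(C6H8O7) = 0.01446 / 3 = 0.004821 mol.
mass C6H8O7 = 0.004821 x 192.12 = 0.9262 g, so %C6H8O7 = 0.9262/1.4063 x 100 = 65.9%.

65.9%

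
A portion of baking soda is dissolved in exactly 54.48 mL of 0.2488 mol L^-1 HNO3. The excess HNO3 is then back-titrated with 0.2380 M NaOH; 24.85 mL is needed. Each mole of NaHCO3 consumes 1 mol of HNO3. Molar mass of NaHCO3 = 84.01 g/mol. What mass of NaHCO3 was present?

0.642 g

Total n(HNO3) added = 0.2488 x 0.05448 = 0.01355 mol.
n(NaOH) used = 0.2380 x 0.02485 = 0.005914 mol, which equals the excess n(HNO3).
So n(HNO3) consumed by the sample = 0.01355 - 0.005914 = 0.007640 mol.
n(NaHCO3) = 0.007640 / 1 = 0.007640 mol.
mass = 0.007640 mol x 84.01 g/mol = 0.642 g.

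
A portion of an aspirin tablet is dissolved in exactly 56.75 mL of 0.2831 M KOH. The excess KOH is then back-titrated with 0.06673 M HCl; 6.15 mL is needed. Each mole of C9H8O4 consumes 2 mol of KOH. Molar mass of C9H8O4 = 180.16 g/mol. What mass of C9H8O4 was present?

1.41 g

Total n(KOH) added = 0.2831 x 0.05675 = 0.01607 mol.
n(HCl) used = 0.06673 x 0.006150 = 0.0004104 mol, which equals the excess n(KOH).
So n(KOH) consumed by the sample = 0.01607 - 0.0004104 = 0.01566 mol.
n(C9H8O4) = 0.01566 / 2 = 0.007828 mol.
mass = 0.007828 mol x 180.16 g/mol = 1.41 g.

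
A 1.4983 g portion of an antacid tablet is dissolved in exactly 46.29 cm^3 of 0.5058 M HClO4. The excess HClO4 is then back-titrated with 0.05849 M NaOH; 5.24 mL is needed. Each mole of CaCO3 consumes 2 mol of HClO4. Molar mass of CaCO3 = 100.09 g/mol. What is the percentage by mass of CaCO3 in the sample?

Total n(HClO4) added = 0.5058 x 0.04629 = 0.02341 mol.
n(NaOH) used = 0.05849 x 0.005240 = 0.0003065 mol, which equals the excess n(HClO4).
So n(HClO4) consumed by the sample = 0.02341 - 0.0003065 = 0.02311 mol.
n(CaCO3) = 0.02311 / 2 = 0.01155 mol.
mass CaCO3 = 0.01155 x 100.09 = 1.156 g, so %CaCO3 = 1.156/1.4983 x 100 = 77.2%.

77.2%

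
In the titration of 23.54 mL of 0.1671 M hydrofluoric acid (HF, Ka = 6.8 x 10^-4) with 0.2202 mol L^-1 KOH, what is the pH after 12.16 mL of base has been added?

3.50

Initial n(HF) = 0.1671 x 0.02354 = 0.003934 mol.
n(KOH) added = 0.2202 x 0.01216 = 0.002678 mol, converting that many moles of HF to F-.
Remaining n(HF) = 0.001256 mol; n(F-) = 0.002678 mol.
By Henderson-Hasselbalch, pH = pKa + log([A^-]/[HA]) = 3.17 + log(0.002678/0.001256) = 3.17 + (+0.33) = 3.50.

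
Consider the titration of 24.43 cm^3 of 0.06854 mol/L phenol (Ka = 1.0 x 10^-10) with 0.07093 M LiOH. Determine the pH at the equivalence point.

11.27

n(C6H5OH) = 0.06854 x 0.02443 = 0.001674 mol; V(LiOH) at equivalence = 0.001674/0.07093 = 0.02361 L.
At equivalence all the acid is converted to C6H5O-; total volume = 0.02443 + 0.02361 = 0.04804 L, so [C6H5O-] = 0.001674/0.04804 = 0.03486 M.
Kb = Kw/Ka = 1.0e-14 / 1.0 x 10^-10 = 0.000100.
[OH^-] = sqrt(Kb x [C6H5O-]) = sqrt(0.000100 x 0.03486) = 0.00187 M.
pOH = 2.73, so pH = 14.00 - 2.73 = 11.27.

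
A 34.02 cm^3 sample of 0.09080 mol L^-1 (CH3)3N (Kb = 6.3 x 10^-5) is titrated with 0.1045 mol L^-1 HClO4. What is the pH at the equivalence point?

n((CH3)3N) = 0.09080 x 0.03402 = 0.003089 mol; V(HClO4) at equivalence = 0.003089/0.1045 = 0.02956 L.
At equivalence the base is fully converted to (CH3)3NH+; total volume = 0.06358 L, so [(CH3)3NH+] = 0.003089/0.06358 = 0.04858 M.
Ka((CH3)3NH+) = Kw/Kb = 1.0e-14 / 6.3 x 10^-5 = 1.59e-10.
[H^+] = sqrt(Ka x [(CH3)3NH+]) = sqrt(1.59e-10 x 0.04858) = 2.78e-6 M.
pH = -log(2.78e-6) = 5.56.

5.56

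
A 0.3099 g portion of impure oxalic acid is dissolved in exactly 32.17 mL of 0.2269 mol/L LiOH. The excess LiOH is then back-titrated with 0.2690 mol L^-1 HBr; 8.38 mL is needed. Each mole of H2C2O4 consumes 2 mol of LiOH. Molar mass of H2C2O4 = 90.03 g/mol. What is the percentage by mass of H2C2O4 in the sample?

Total n(LiOH) added = 0.2269 x 0.03217 = 0.007299 mol.
n(HBr) used = 0.2690 x 0.008380 = 0.002254 mol, which equals the excess n(LiOH).
So n(LiOH) consumed by the sample = 0.007299 - 0.002254 = 0.005045 mol.
n(H2C2O4) = 0.005045 / 2 = 0.002523 mol.
mass H2C2O4 = 0.002523 x 90.03 = 0.2271 g, so %H2C2O4 = 0.2271/0.3099 x 100 = 73.3%.

73.3%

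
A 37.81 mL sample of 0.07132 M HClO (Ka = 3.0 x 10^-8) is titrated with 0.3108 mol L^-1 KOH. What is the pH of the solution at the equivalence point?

10.14

n(HClO) = 0.07132 x 0.03781 = 0.002697 mol; V(KOH) at equivalence = 0.002697/0.3108 = 0.008676 L.
At equivalence all the acid is converted to ClO-; total volume = 0.03781 + 0.008676 = 0.04649 L, so [ClO-] = 0.002697/0.04649 = 0.05801 M.
Kb = Kw/Ka = 1.0e-14 / 3.0 x 10^-8 = 3.33e-7.
[OH^-] = sqrt(Kb x [ClO-]) = sqrt(3.33e-7 x 0.05801) = 0.000139 M.
pOH = 3.86, so pH = 14.00 - 3.86 = 10.14.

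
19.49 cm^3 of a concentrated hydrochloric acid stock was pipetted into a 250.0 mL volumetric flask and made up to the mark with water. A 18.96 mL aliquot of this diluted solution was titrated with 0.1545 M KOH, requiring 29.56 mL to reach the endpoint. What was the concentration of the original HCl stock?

3.09 M

n(KOH) = 0.1545 x 0.02956 = 0.004567 mol.
n(HCl) in the aliquot = 0.004567 mol.
[diluted HCl] = 0.004567 / 0.01896 = 0.2409 M.
Dilution factor = 250.0/19.49 = 12.83, so [stock] = 0.2409 x 12.83 = 3.09 M.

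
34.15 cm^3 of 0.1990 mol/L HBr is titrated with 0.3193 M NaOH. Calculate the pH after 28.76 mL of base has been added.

n(acid) = 0.1990 x 0.03415 = 0.006796 mol; n(NaOH) added = 0.3193 x 0.02876 = 0.009183 mol.
Base is in excess by 0.009183 - 0.006796 = 0.002387 mol in a total volume of 0.06291 L.
[OH^-] = 0.002387/0.06291 = 0.03795 M, so pOH = 1.42 and pH = 14.00 - 1.42 = 12.58.

12.58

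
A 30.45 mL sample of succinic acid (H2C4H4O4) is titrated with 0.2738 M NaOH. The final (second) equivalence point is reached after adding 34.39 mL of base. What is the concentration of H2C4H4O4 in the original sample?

n(NaOH) = 0.2738 x 0.03439 = 0.009416 mol.
At the final (second) equivalence point, 2 mol OH^- react per mol H2C4H4O4, so n(H2C4H4O4) = 0.009416 / 2 = 0.004708 mol.
[H2C4H4O4] = 0.004708 / 0.03045 L = 0.155 M.

0.155 M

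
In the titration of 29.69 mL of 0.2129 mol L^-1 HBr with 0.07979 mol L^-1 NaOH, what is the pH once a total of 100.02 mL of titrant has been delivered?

12.11

n(acid) = 0.2129 x 0.02969 = 0.006321 mol; n(NaOH) added = 0.07979 x 0.1000 = 0.007981 mol.
Base is in excess by 0.007981 - 0.006321 = 0.001660 mol in a total volume of 0.1297 L.
[OH^-] = 0.001660/0.1297 = 0.01279 M, so pOH = 1.89 and pH = 14.00 - 1.89 = 12.11.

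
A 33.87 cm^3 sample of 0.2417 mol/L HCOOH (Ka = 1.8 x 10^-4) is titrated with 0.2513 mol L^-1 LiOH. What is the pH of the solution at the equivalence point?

8.42

n(HCOOH) = 0.2417 x 0.03387 = 0.008186 mol; V(LiOH) at equivalence = 0.008186/0.2513 = 0.03258 L.
At equivalence all the acid is converted to HCOO-; total volume = 0.03387 + 0.03258 = 0.06645 L, so [HCOO-] = 0.008186/0.06645 = 0.1232 M.
Kb = Kw/Ka = 1.0e-14 / 1.8 x 10^-4 = 5.56e-11.
[OH^-] = sqrt(Kb x [HCOO-]) = sqrt(5.56e-11 x 0.1232) = 2.62e-6 M.
pOH = 5.58, so pH = 14.00 - 5.58 = 8.42.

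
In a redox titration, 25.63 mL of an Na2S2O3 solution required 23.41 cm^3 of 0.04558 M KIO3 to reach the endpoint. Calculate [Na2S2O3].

n(KIO3) = 0.04558 x 0.02341 = 0.001067 mol.
From the balanced equation, 1 mol KIO3 reacts with 6 mol Na2S2O3, so n(Na2S2O3) = 0.001067 x 6/1 = 0.006402 mol.
[Na2S2O3] = 0.006402 / 0.02563 L = 0.250 M.

0.250 M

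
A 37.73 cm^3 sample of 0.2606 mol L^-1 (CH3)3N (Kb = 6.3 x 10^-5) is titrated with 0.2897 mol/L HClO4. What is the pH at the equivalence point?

n((CH3)3N) = 0.2606 x 0.03773 = 0.009832 mol; V(HClO4) at equivalence = 0.009832/0.2897 = 0.03394 L.
At equivalence the base is fully converted to (CH3)3NH+; total volume = 0.07167 L, so [(CH3)3NH+] = 0.009832/0.07167 = 0.1372 M.
Ka((CH3)3NH+) = Kw/Kb = 1.0e-14 / 6.3 x 10^-5 = 1.59e-10.
[H^+] = sqrt(Ka x [(CH3)3NH+]) = sqrt(1.59e-10 x 0.1372) = 4.67e-6 M.
pH = -log(4.67e-6) = 5.33.

5.33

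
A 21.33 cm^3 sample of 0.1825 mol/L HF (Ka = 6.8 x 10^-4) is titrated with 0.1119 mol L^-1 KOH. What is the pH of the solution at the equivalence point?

n(HF) = 0.1825 x 0.02133 = 0.003893 mol; V(KOH) at equivalence = 0.003893/0.1119 = 0.03479 L.
At equivalence all the acid is converted to F-; total volume = 0.02133 + 0.03479 = 0.05612 L, so [F-] = 0.003893/0.05612 = 0.06937 M.
Kb = Kw/Ka = 1.0e-14 / 6.8 x 10^-4 = 1.47e-11.
[OH^-] = sqrt(Kb x [F-]) = sqrt(1.47e-11 x 0.06937) = 1.01e-6 M.
pOH = 6.00, so pH = 14.00 - 6.00 = 8.00.

8.00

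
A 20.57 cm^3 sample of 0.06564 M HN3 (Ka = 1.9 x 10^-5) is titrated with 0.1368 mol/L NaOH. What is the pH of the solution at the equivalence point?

n(HN3) = 0.06564 x 0.02057 = 0.001350 mol; V(NaOH) at equivalence = 0.001350/0.1368 = 0.009870 L.
At equivalence all the acid is converted to N3-; total volume = 0.02057 + 0.009870 = 0.03044 L, so [N3-] = 0.001350/0.03044 = 0.04436 M.
Kb = Kw/Ka = 1.0e-14 / 1.9 x 10^-5 = 5.26e-10.
[OH^-] = sqrt(Kb x [N3-]) = sqrt(5.26e-10 x 0.04436) = 4.83e-6 M.
pOH = 5.32, so pH = 14.00 - 5.32 = 8.68.

8.68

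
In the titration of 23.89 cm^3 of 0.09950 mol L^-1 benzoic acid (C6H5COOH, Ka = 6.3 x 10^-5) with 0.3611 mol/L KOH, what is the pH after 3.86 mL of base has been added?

4.35

Initial n(C6H5COOH) = 0.09950 x 0.02389 = 0.002377 mol.
n(KOH) added = 0.3611 x 0.003860 = 0.001394 mol, converting that many moles of C6H5COOH to C6H5COO-.
Remaining n(C6H5COOH) = 0.0009832 mol; n(C6H5COO-) = 0.001394 mol.
By Henderson-Hasselbalch, pH = pKa + log([A^-]/[HA]) = 4.20 + log(0.001394/0.0009832) = 4.20 + (+0.15) = 4.35.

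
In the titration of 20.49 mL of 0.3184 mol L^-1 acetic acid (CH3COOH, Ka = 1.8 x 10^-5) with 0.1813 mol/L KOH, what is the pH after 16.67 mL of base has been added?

4.68

Initial n(CH3COOH) = 0.3184 x 0.02049 = 0.006524 mol.
n(KOH) added = 0.1813 x 0.01667 = 0.003022 mol, converting that many moles of CH3COOH to CH3COO-.
Remaining n(CH3COOH) = 0.003502 mol; n(CH3COO-) = 0.003022 mol.
By Henderson-Hasselbalch, pH = pKa + log([A^-]/[HA]) = 4.74 + log(0.003022/0.003502) = 4.74 + (-0.06) = 4.68.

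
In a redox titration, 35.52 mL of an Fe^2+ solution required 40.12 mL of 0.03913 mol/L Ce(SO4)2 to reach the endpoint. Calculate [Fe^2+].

n(Ce(SO4)2) = 0.03913 x 0.04012 = 0.001570 mol.
From the balanced equation, 1 mol Ce(SO4)2 reacts with 1 mol Fe^2+, so n(Fe^2+) = 0.001570 x 1/1 = 0.001570 mol.
[Fe^2+] = 0.001570 / 0.03552 L = 0.0442 M.

0.0442 M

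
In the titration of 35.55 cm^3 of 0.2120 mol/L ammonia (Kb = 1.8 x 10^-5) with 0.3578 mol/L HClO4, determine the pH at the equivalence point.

5.07

n(NH3) = 0.2120 x 0.03555 = 0.007537 mol; V(HClO4) at equivalence = 0.007537/0.3578 = 0.02106 L.
At equivalence the base is fully converted to NH4+; total volume = 0.05661 L, so [NH4+] = 0.007537/0.05661 = 0.1331 M.
Ka(NH4+) = Kw/Kb = 1.0e-14 / 1.8 x 10^-5 = 5.56e-10.
[H^+] = sqrt(Ka x [NH4+]) = sqrt(5.56e-10 x 0.1331) = 8.60e-6 M.
pH = -log(8.60e-6) = 5.07.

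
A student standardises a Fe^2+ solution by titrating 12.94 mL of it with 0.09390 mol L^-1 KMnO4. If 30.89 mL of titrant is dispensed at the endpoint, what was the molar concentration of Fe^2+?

1.12 M

n(KMnO4) = 0.09390 x 0.03089 = 0.002901 mol.
From the balanced equation, 1 mol KMnO4 reacts with 5 mol Fe^2+, so n(Fe^2+) = 0.002901 x 5/1 = 0.01450 mol.
[Fe^2+] = 0.01450 / 0.01294 L = 1.12 M.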